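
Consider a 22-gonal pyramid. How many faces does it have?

23

A pyramid on an n-gon base has one n-gon and n triangles: V = 22 + 1 = 23, E = 2·22 = 44, F = 22 + 1 = 23.
Check: V − E + F = 23 − 44 + 23 = 2.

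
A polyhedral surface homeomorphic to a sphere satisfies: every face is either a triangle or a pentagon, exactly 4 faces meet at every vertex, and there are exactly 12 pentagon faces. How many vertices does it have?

30

Let x be the number of triangles; then F = 12 + x.
Edge–face incidences: 2E = 5·12 + 3·x = 60 + 3x.
Every vertex has degree 4, so 4V = 2E.
Euler: V − E + F = 2 ⇒ (2E)/4 − E + (12 + x) = 2.
Multiply by 8: 2·(2E) − 4·(2E) + 8·(12 + x) = 16, i.e. 96 + 8x − 2·(60 + 3x) = 16.
Collecting terms: 2x − 24 = 16, so 2x = 40, so x = 20.
Then 2E = 60 + 3·20 = 120, so E = 60, V = 2E/4 = 30, F = 12 + 20 = 32.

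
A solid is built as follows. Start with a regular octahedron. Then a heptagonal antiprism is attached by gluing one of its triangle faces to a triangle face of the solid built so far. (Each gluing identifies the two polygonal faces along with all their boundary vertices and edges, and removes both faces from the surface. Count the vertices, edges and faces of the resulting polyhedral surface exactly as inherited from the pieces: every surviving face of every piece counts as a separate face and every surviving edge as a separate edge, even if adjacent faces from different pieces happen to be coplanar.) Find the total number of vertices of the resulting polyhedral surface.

A regular octahedron: V=6, E=12, F=8.
Attach a heptagonal antiprism (V=14, E=28, F=16) along a 3-gon: merge 3 vertices and 3 edges, delete both glued faces → V=17, E=37, F=22.
Check: V − E + F = 17 − 37 + 22 = 2.

17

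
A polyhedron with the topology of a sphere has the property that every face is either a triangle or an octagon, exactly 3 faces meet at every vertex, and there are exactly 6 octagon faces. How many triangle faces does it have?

8

Let x be the number of triangles; then F = 6 + x.
Edge–face incidences: 2E = 8·6 + 3·x = 48 + 3x.
Every vertex has degree 3, so 3V = 2E.
Euler: V − E + F = 2 ⇒ (2E)/3 − E + (6 + x) = 2.
Multiply by 6: 2·(2E) − 3·(2E) + 6·(6 + x) = 12, i.e. 36 + 6x − (48 + 3x) = 12.
Collecting terms: 3x − 12 = 12, so 3x = 24, so x = 8.
Then 2E = 48 + 3·8 = 72, so E = 36, V = 2E/3 = 24, F = 6 + 8 = 14.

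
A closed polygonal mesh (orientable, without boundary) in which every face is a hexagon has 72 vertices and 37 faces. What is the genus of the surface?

Every face is a hexagon, so 2E = 6·37 = 222, giving E = 111.
χ = V − E + F = 72 − 111 + 37 = -2.
For a closed orientable surface χ = 2 − 2g, so g = (2 − (-2))/2 = 2.

2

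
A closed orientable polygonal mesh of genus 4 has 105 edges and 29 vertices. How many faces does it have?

70

For a closed orientable surface of genus 4, χ = 2 − 2·4 = -6.
F = -6 − V + E = -6 − 29 + 105 = 70.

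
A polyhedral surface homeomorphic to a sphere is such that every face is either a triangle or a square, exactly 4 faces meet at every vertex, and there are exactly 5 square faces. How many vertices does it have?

Let x be the number of triangles; then F = 5 + x.
Edge–face incidences: 2E = 4·5 + 3·x = 20 + 3x.
Every vertex has degree 4, so 4V = 2E.
Euler: V − E + F = 2 ⇒ (2E)/4 − E + (5 + x) = 2.
Multiply by 8: 2·(2E) − 4·(2E) + 8·(5 + x) = 16, i.e. 40 + 8x − 2·(20 + 3x) = 16.
Collecting terms: 2x = 16, so x = 8.
Then 2E = 20 + 3·8 = 44, so E = 22, V = 2E/4 = 11, F = 5 + 8 = 13.

11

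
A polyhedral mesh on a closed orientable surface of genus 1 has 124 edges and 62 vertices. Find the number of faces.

For a closed orientable surface of genus 1, χ = 2 − 2·1 = 0.
F = 0 − V + E = 0 − 62 + 124 = 62.

62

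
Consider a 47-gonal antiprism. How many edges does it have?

188

An antiprism on an n-gon has two n-gon caps and 2n triangles: V = 2·47 = 94, E = 4·47 = 188, F = 2·47 + 2 = 96.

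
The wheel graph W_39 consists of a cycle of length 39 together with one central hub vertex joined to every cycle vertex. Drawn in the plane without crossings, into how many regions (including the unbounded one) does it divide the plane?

40

W_39 has V = 39 + 1 = 40 vertices and E = 2·39 = 78 edges.
By Euler's formula F = 2 − V + E = 2 − 40 + 78 = 40.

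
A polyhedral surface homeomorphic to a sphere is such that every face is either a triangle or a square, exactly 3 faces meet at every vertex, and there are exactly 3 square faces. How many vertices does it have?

Let x be the number of triangles; then F = 3 + x.
Edge–face incidences: 2E = 4·3 + 3·x = 12 + 3x.
Every vertex has degree 3, so 3V = 2E.
Euler: V − E + F = 2 ⇒ (2E)/3 − E + (3 + x) = 2.
Multiply by 6: 2·(2E) − 3·(2E) + 6·(3 + x) = 12, i.e. 18 + 6x − (12 + 3x) = 12.
Collecting terms: 3x + 6 = 12, so 3x = 6, so x = 2.
Then 2E = 12 + 3·2 = 18, so E = 9, V = 2E/3 = 6, F = 3 + 2 = 5.

6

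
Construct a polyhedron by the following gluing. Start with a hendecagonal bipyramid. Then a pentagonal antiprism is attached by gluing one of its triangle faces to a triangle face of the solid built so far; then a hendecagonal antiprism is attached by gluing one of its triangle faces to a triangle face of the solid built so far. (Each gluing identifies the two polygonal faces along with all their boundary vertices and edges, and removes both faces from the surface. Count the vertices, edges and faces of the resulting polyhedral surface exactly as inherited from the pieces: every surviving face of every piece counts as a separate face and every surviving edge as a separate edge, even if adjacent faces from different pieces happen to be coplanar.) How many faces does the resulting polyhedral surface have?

54

A hendecagonal bipyramid: V=13, E=33, F=22.
Attach a pentagonal antiprism (V=10, E=20, F=12) along a 3-gon: merge 3 vertices and 3 edges, delete both glued faces → V=20, E=50, F=32.
Attach a hendecagonal antiprism (V=22, E=44, F=24) along a 3-gon: merge 3 vertices and 3 edges, delete both glued faces → V=39, E=91, F=54.
Check: V − E + F = 39 − 91 + 54 = 2.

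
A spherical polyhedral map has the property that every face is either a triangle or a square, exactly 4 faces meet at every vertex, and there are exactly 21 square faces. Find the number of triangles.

8

Let x be the number of triangles; then F = 21 + x.
Edge–face incidences: 2E = 4·21 + 3·x = 84 + 3x.
Every vertex has degree 4, so 4V = 2E.
Euler: V − E + F = 2 ⇒ (2E)/4 − E + (21 + x) = 2.
Multiply by 8: 2·(2E) − 4·(2E) + 8·(21 + x) = 16, i.e. 168 + 8x − 2·(84 + 3x) = 16.
Collecting terms: 2x = 16, so x = 8.
Then 2E = 84 + 3·8 = 108, so E = 54, V = 2E/4 = 27, F = 21 + 8 = 29.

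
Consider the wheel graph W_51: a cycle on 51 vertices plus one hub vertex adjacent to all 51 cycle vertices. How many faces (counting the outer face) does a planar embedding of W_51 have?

W_51 has V = 51 + 1 = 52 vertices and E = 2·51 = 102 edges.
By Euler's formula F = 2 − V + E = 2 − 52 + 102 = 52.

52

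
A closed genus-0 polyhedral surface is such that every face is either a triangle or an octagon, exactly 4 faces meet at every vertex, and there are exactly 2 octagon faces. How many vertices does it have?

16

Let x be the number of triangles; then F = 2 + x.
Edge–face incidences: 2E = 8·2 + 3·x = 16 + 3x.
Every vertex has degree 4, so 4V = 2E.
Euler: V − E + F = 2 ⇒ (2E)/4 − E + (2 + x) = 2.
Multiply by 8: 2·(2E) − 4·(2E) + 8·(2 + x) = 16, i.e. 16 + 8x − 2·(16 + 3x) = 16.
Collecting terms: 2x − 16 = 16, so 2x = 32, so x = 16.
Then 2E = 16 + 3·16 = 64, so E = 32, V = 2E/4 = 16, F = 2 + 16 = 18.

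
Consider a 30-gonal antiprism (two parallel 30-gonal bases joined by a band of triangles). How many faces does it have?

An antiprism on an n-gon has two n-gon caps and 2n triangles: V = 2·30 = 60, E = 4·30 = 120, F = 2·30 + 2 = 62.

62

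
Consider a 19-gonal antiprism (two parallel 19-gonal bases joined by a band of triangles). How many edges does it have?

An antiprism on an n-gon has two n-gon caps and 2n triangles: V = 2·19 = 38, E = 4·19 = 76, F = 2·19 + 2 = 40.

76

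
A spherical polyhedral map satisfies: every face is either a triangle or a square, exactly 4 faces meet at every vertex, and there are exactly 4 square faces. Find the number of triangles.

8

Let x be the number of triangles; then F = 4 + x.
Edge–face incidences: 2E = 4·4 + 3·x = 16 + 3x.
Every vertex has degree 4, so 4V = 2E.
Euler: V − E + F = 2 ⇒ (2E)/4 − E + (4 + x) = 2.
Multiply by 8: 2·(2E) − 4·(2E) + 8·(4 + x) = 16, i.e. 32 + 8x − 2·(16 + 3x) = 16.
Collecting terms: 2x = 16, so x = 8.
Then 2E = 16 + 3·8 = 40, so E = 20, V = 2E/4 = 10, F = 4 + 8 = 12.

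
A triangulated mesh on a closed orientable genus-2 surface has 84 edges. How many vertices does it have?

26

χ = 2 − 2·2 = -2, and every face is a triangle so 3F = 2E.
F = 2E/3 = 56. Then V = -2 + E − F = -2 + 84 − 56 = 26.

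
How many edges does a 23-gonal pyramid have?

46

A pyramid on an n-gon base has one n-gon and n triangles: V = 23 + 1 = 24, E = 2·23 = 46, F = 23 + 1 = 24.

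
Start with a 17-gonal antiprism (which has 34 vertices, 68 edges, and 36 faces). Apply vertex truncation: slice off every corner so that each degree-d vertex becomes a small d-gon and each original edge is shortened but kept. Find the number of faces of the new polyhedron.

Truncation replaces each original edge-end by a new vertex, so V′ = 2E = 136.
Each original edge survives, and each old vertex of degree d contributes d new edges; summing degrees gives Σd = 2E, so E′ = E + 2E = 3E = 204.
Each original face survives and each original vertex becomes one new face: F′ = F + V = 70.

70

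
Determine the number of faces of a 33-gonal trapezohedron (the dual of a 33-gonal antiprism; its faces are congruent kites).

The n-trapezohedron (dual of the n-antiprism) has V = 2·33 + 2 = 68, E = 4·33 = 132, F = 2·33 = 66.

66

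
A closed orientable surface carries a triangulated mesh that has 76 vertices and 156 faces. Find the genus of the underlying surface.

2

Every face is a triangle, so 2E = 3·156 = 468, giving E = 234.
χ = V − E + F = 76 − 234 + 156 = -2.
For a closed orientable surface χ = 2 − 2g, so g = (2 − (-2))/2 = 2.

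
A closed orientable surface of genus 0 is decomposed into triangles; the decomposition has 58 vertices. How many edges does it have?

168

χ = 2 − 2·0 = 2, and every face is a triangle so 3F = 2E.
V − E + F = 2 with E = 3F/2 gives 58 − (3/2 − 1)·F = 2, so F = 112 and E = 168.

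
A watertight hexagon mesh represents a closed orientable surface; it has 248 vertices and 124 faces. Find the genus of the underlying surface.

Every face is a hexagon, so 2E = 6·124 = 744, giving E = 372.
χ = V − E + F = 248 − 372 + 124 = 0.
For a closed orientable surface χ = 2 − 2g, so g = (2 − (0))/2 = 1.

1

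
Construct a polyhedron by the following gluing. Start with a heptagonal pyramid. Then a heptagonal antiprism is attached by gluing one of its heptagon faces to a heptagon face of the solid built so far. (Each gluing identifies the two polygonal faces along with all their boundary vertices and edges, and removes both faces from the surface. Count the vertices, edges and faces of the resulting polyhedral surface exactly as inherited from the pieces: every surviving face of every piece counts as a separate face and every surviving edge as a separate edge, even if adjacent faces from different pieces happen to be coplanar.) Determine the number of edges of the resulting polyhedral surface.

35

A heptagonal pyramid: V=8, E=14, F=8.
Attach a heptagonal antiprism (V=14, E=28, F=16) along a 7-gon: merge 7 vertices and 7 edges, delete both glued faces → V=15, E=35, F=22.
Check: V − E + F = 15 − 35 + 22 = 2.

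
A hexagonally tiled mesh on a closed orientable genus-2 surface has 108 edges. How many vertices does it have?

70

χ = 2 − 2·2 = -2, and every face is a hexagon so 6F = 2E.
F = 2E/6 = 36. Then V = -2 + E − F = -2 + 108 − 36 = 70.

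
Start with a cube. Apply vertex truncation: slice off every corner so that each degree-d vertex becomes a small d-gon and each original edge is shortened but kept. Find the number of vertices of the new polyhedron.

24

The base solid has V = 8, E = 12, F = 6.
Truncation replaces each original edge-end by a new vertex, so V′ = 2E = 24.
Each original edge survives, and each old vertex of degree d contributes d new edges; summing degrees gives Σd = 2E, so E′ = E + 2E = 3E = 36.
Each original face survives and each original vertex becomes one new face: F′ = F + V = 14.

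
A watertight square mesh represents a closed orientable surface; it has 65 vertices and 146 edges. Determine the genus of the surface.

Every face is a square and each edge borders two faces, so 4F = 2·146, giving F = 73.
χ = V − E + F = 65 − 146 + 73 = -8.
For a closed orientable surface χ = 2 − 2g, so g = (2 − (-8))/2 = 5.

5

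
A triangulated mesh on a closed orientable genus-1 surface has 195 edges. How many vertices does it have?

χ = 2 − 2·1 = 0, and every face is a triangle so 3F = 2E.
F = 2E/3 = 130. Then V = 0 + E − F = 0 + 195 − 130 = 65.

65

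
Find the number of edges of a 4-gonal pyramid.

8

A pyramid on an n-gon base has one n-gon and n triangles: V = 4 + 1 = 5, E = 2·4 = 8, F = 4 + 1 = 5.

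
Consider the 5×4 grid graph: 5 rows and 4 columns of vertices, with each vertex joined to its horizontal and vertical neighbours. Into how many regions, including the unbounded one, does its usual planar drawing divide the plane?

13

The grid has V = 5·4 = 20 vertices and E = 5·3 + 4·4 = 31 edges.
F = 2 − V + E = 2 − 20 + 31 = 13.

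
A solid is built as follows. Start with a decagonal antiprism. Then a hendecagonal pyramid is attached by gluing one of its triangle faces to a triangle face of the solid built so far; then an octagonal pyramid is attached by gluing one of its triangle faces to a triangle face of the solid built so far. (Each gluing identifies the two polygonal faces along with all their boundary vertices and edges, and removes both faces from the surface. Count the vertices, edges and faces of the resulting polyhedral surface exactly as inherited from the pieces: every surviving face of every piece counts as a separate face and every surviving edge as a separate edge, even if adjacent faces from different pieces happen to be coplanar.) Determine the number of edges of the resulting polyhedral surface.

A decagonal antiprism: V=20, E=40, F=22.
Attach a hendecagonal pyramid (V=12, E=22, F=12) along a 3-gon: merge 3 vertices and 3 edges, delete both glued faces → V=29, E=59, F=32.
Attach an octagonal pyramid (V=9, E=16, F=9) along a 3-gon: merge 3 vertices and 3 edges, delete both glued faces → V=35, E=72, F=39.
Check: V − E + F = 35 − 72 + 39 = 2.

72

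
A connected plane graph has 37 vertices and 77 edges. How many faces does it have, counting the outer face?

Euler's formula for a connected plane graph: V − E + F = 2, so F = 2 − 37 + 77 = 42.

42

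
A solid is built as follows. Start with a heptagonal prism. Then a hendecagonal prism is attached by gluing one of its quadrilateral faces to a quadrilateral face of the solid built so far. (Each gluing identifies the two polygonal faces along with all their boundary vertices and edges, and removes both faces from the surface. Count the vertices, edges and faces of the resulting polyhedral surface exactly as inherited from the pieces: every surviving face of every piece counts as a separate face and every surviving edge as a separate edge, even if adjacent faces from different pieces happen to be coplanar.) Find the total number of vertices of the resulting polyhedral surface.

A heptagonal prism: V=14, E=21, F=9.
Attach a hendecagonal prism (V=22, E=33, F=13) along a 4-gon: merge 4 vertices and 4 edges, delete both glued faces → V=32, E=50, F=20.
Check: V − E + F = 32 − 50 + 20 = 2.

32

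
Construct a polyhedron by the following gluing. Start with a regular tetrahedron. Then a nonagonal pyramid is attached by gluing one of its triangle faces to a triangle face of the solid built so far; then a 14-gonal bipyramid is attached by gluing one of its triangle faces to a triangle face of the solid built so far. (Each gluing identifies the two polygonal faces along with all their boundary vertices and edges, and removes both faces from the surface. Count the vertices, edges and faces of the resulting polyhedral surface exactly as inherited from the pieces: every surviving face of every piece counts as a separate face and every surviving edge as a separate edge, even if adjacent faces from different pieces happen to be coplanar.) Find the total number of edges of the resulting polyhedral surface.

A regular tetrahedron: V=4, E=6, F=4.
Attach a nonagonal pyramid (V=10, E=18, F=10) along a 3-gon: merge 3 vertices and 3 edges, delete both glued faces → V=11, E=21, F=12.
Attach a 14-gonal bipyramid (V=16, E=42, F=28) along a 3-gon: merge 3 vertices and 3 edges, delete both glued faces → V=24, E=60, F=38.
Check: V − E + F = 24 − 60 + 38 = 2.

60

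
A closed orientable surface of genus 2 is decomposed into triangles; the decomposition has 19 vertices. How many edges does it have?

63

χ = 2 − 2·2 = -2, and every face is a triangle so 3F = 2E.
V − E + F = -2 with E = 3F/2 gives 19 − (3/2 − 1)·F = -2, so F = 42 and E = 63.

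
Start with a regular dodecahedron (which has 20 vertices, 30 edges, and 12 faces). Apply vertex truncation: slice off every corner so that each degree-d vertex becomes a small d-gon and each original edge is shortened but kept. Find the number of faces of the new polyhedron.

32

Truncation replaces each original edge-end by a new vertex, so V′ = 2E = 60.
Each original edge survives, and each old vertex of degree d contributes d new edges; summing degrees gives Σd = 2E, so E′ = E + 2E = 3E = 90.
Each original face survives and each original vertex becomes one new face: F′ = F + V = 32.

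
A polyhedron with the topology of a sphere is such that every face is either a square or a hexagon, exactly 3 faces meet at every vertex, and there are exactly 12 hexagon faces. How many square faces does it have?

Let x be the number of squares; then F = 12 + x.
Edge–face incidences: 2E = 6·12 + 4·x = 72 + 4x.
Every vertex has degree 3, so 3V = 2E.
Euler: V − E + F = 2 ⇒ (2E)/3 − E + (12 + x) = 2.
Multiply by 6: 2·(2E) − 3·(2E) + 6·(12 + x) = 12, i.e. 72 + 6x − (72 + 4x) = 12.
Collecting terms: 2x = 12, so x = 6.
Then 2E = 72 + 4·6 = 96, so E = 48, V = 2E/3 = 32, F = 12 + 6 = 18.

6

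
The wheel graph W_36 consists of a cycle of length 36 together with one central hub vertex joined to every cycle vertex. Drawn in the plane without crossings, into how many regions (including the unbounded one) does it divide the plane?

W_36 has V = 36 + 1 = 37 vertices and E = 2·36 = 72 edges.
By Euler's formula F = 2 − V + E = 2 − 37 + 72 = 37.

37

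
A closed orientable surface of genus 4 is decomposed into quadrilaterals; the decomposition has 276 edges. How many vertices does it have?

χ = 2 − 2·4 = -6, and every face is a square so 4F = 2E.
F = 2E/4 = 138. Then V = -6 + E − F = -6 + 276 − 138 = 132.

132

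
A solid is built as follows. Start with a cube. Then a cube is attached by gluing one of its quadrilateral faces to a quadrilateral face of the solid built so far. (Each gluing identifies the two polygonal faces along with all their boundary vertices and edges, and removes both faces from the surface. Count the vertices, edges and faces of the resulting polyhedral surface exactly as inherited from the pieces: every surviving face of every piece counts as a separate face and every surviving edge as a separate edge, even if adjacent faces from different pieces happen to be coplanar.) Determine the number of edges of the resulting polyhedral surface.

20

A cube: V=8, E=12, F=6.
Attach a cube (V=8, E=12, F=6) along a 4-gon: merge 4 vertices and 4 edges, delete both glued faces → V=12, E=20, F=10.
Check: V − E + F = 12 − 20 + 10 = 2.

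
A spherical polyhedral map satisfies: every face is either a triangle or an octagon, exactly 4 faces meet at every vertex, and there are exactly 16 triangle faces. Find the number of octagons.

Let x be the number of octagons; then F = 16 + x.
Edge–face incidences: 2E = 3·16 + 8·x = 48 + 8x.
Every vertex has degree 4, so 4V = 2E.
Euler: V − E + F = 2 ⇒ (2E)/4 − E + (16 + x) = 2.
Multiply by 8: 2·(2E) − 4·(2E) + 8·(16 + x) = 16, i.e. 128 + 8x − 2·(48 + 8x) = 16.
Collecting terms: −8x + 32 = 16, so −8x = −16, so x = 2.
Then 2E = 48 + 8·2 = 64, so E = 32, V = 2E/4 = 16, F = 16 + 2 = 18.

2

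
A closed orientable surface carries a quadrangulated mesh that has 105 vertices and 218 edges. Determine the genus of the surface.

Every face is a square and each edge borders two faces, so 4F = 2·218, giving F = 109.
χ = V − E + F = 105 − 218 + 109 = -4.
For a closed orientable surface χ = 2 − 2g, so g = (2 − (-4))/2 = 3.

3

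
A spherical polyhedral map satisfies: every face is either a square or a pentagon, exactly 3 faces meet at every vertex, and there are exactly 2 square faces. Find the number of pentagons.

8

Let x be the number of pentagons; then F = 2 + x.
Edge–face incidences: 2E = 4·2 + 5·x = 8 + 5x.
Every vertex has degree 3, so 3V = 2E.
Euler: V − E + F = 2 ⇒ (2E)/3 − E + (2 + x) = 2.
Multiply by 6: 2·(2E) − 3·(2E) + 6·(2 + x) = 12, i.e. 12 + 6x − (8 + 5x) = 12.
Collecting terms: x + 4 = 12, so x = 8.
Then 2E = 8 + 5·8 = 48, so E = 24, V = 2E/3 = 16, F = 2 + 8 = 10.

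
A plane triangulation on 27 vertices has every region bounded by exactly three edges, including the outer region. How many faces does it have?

In a plane triangulation 3F = 2E and V − E + F = 2, so F = 2V − 4 = 2·27 − 4 = 50.

50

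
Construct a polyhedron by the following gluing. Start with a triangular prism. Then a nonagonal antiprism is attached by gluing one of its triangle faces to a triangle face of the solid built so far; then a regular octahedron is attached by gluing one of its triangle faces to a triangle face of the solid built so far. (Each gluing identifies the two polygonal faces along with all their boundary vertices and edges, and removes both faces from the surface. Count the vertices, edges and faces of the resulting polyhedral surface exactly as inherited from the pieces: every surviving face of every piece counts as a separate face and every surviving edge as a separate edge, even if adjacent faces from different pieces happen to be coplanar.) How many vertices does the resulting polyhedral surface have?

A triangular prism: V=6, E=9, F=5.
Attach a nonagonal antiprism (V=18, E=36, F=20) along a 3-gon: merge 3 vertices and 3 edges, delete both glued faces → V=21, E=42, F=23.
Attach a regular octahedron (V=6, E=12, F=8) along a 3-gon: merge 3 vertices and 3 edges, delete both glued faces → V=24, E=51, F=29.
Check: V − E + F = 24 − 51 + 29 = 2.

24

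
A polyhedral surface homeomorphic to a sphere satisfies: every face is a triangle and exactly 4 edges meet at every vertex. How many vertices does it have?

Each face has 3 edges and each edge borders two faces, so 2E = 3F.
Each vertex has degree 4, so 4V = 2E and hence V = 3F/4.
Euler: V − E + F = 2 ⇒ (3F/4) − (3F/2) + F = 2.
Multiply by 8: (6 − 12 + 8)F = 16, i.e. 2F = 16.
So F = 8, E = 3·8/2 = 12, V = 3·8/4 = 6.

6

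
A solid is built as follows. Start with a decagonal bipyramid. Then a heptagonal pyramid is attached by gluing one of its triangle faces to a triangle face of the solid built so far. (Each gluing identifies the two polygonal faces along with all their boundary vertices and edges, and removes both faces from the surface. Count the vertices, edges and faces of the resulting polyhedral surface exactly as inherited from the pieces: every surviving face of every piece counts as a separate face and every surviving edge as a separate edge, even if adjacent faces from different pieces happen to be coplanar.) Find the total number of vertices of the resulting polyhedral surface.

A decagonal bipyramid: V=12, E=30, F=20.
Attach a heptagonal pyramid (V=8, E=14, F=8) along a 3-gon: merge 3 vertices and 3 edges, delete both glued faces → V=17, E=41, F=26.
Check: V − E + F = 17 − 41 + 26 = 2.

17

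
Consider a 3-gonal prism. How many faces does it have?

A prism on an n-gon has two n-gon bases and n rectangular sides: V = 2·3 = 6, E = 3·3 = 9, F = 3 + 2 = 5.

5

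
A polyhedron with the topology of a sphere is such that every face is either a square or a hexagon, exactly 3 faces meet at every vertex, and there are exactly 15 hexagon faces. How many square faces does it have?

6

Let x be the number of squares; then F = 15 + x.
Edge–face incidences: 2E = 6·15 + 4·x = 90 + 4x.
Every vertex has degree 3, so 3V = 2E.
Euler: V − E + F = 2 ⇒ (2E)/3 − E + (15 + x) = 2.
Multiply by 6: 2·(2E) − 3·(2E) + 6·(15 + x) = 12, i.e. 90 + 6x − (90 + 4x) = 12.
Collecting terms: 2x = 12, so x = 6.
Then 2E = 90 + 4·6 = 114, so E = 57, V = 2E/3 = 38, F = 15 + 6 = 21.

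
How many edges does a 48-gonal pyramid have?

96

A pyramid on an n-gon base has one n-gon and n triangles: V = 48 + 1 = 49, E = 2·48 = 96, F = 48 + 1 = 49.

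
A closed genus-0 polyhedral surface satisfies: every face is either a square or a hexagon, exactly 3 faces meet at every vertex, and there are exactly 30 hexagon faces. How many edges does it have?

Let x be the number of squares; then F = 30 + x.
Edge–face incidences: 2E = 6·30 + 4·x = 180 + 4x.
Every vertex has degree 3, so 3V = 2E.
Euler: V − E + F = 2 ⇒ (2E)/3 − E + (30 + x) = 2.
Multiply by 6: 2·(2E) − 3·(2E) + 6·(30 + x) = 12, i.e. 180 + 6x − (180 + 4x) = 12.
Collecting terms: 2x = 12, so x = 6.
Then 2E = 180 + 4·6 = 204, so E = 102, V = 2E/3 = 68, F = 30 + 6 = 36.

102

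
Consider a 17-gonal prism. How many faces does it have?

A prism on an n-gon has two n-gon bases and n rectangular sides: V = 2·17 = 34, E = 3·17 = 51, F = 17 + 2 = 19.

19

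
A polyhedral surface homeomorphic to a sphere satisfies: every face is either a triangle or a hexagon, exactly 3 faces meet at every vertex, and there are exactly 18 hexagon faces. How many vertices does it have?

Let x be the number of triangles; then F = 18 + x.
Edge–face incidences: 2E = 6·18 + 3·x = 108 + 3x.
Every vertex has degree 3, so 3V = 2E.
Euler: V − E + F = 2 ⇒ (2E)/3 − E + (18 + x) = 2.
Multiply by 6: 2·(2E) − 3·(2E) + 6·(18 + x) = 12, i.e. 108 + 6x − (108 + 3x) = 12.
Collecting terms: 3x = 12, so x = 4.
Then 2E = 108 + 3·4 = 120, so E = 60, V = 2E/3 = 40, F = 18 + 4 = 22.

40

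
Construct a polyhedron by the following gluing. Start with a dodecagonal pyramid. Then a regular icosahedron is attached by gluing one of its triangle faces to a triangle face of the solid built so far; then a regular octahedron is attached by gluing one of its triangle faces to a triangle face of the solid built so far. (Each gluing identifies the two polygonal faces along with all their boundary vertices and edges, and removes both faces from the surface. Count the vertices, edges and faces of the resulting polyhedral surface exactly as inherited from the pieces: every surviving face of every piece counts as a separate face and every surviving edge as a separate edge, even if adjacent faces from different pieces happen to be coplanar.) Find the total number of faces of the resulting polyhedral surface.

37

A dodecagonal pyramid: V=13, E=24, F=13.
Attach a regular icosahedron (V=12, E=30, F=20) along a 3-gon: merge 3 vertices and 3 edges, delete both glued faces → V=22, E=51, F=31.
Attach a regular octahedron (V=6, E=12, F=8) along a 3-gon: merge 3 vertices and 3 edges, delete both glued faces → V=25, E=60, F=37.
Check: V − E + F = 25 − 60 + 37 = 2.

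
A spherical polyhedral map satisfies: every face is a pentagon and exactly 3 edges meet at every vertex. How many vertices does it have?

20

Each face has 5 edges and each edge borders two faces, so 2E = 5F.
Each vertex has degree 3, so 3V = 2E and hence V = 5F/3.
Euler: V − E + F = 2 ⇒ (5F/3) − (5F/2) + F = 2.
Multiply by 6: (10 − 15 + 6)F = 12, i.e. 1F = 12.
So F = 12, E = 5·12/2 = 30, V = 5·12/3 = 20.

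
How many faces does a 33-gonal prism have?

35

A prism on an n-gon has two n-gon bases and n rectangular sides: V = 2·33 = 66, E = 3·33 = 99, F = 33 + 2 = 35.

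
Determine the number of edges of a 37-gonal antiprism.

An antiprism on an n-gon has two n-gon caps and 2n triangles: V = 2·37 = 74, E = 4·37 = 148, F = 2·37 + 2 = 76.

148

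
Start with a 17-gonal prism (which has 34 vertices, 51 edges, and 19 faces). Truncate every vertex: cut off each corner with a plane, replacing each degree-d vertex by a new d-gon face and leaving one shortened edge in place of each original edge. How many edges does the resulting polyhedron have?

153

Truncation replaces each original edge-end by a new vertex, so V′ = 2E = 102.
Each original edge survives, and each old vertex of degree d contributes d new edges; summing degrees gives Σd = 2E, so E′ = E + 2E = 3E = 153.
Each original face survives and each original vertex becomes one new face: F′ = F + V = 53.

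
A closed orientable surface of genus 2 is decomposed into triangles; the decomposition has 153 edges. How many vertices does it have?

χ = 2 − 2·2 = -2, and every face is a triangle so 3F = 2E.
F = 2E/3 = 102. Then V = -2 + E − F = -2 + 153 − 102 = 49.

49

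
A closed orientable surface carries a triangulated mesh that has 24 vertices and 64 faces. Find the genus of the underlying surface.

Every face is a triangle, so 2E = 3·64 = 192, giving E = 96.
χ = V − E + F = 24 − 96 + 64 = -8.
For a closed orientable surface χ = 2 − 2g, so g = (2 − (-8))/2 = 5.

5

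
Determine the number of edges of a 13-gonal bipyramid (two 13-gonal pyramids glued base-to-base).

39

A bipyramid over an n-gon has 2n triangular faces and n + 2 vertices: V = 13 + 2 = 15, E = 3·13 = 39, F = 2·13 = 26.
Check: V − E + F = 15 − 39 + 26 = 2.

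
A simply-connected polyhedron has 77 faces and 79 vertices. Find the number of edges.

154

Here V − E + F = 2.
E = V + F − (2) = 79 + 77 − (2) = 154.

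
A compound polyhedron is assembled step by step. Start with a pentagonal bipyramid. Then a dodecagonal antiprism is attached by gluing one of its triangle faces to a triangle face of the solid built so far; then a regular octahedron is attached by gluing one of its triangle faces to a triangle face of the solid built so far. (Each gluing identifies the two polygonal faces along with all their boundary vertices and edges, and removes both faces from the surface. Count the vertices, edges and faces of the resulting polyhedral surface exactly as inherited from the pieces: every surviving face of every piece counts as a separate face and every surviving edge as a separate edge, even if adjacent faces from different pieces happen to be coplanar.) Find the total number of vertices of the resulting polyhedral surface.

A pentagonal bipyramid: V=7, E=15, F=10.
Attach a dodecagonal antiprism (V=24, E=48, F=26) along a 3-gon: merge 3 vertices and 3 edges, delete both glued faces → V=28, E=60, F=34.
Attach a regular octahedron (V=6, E=12, F=8) along a 3-gon: merge 3 vertices and 3 edges, delete both glued faces → V=31, E=69, F=40.
Check: V − E + F = 31 − 69 + 40 = 2.

31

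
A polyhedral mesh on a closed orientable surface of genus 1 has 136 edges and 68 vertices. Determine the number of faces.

For a closed orientable surface of genus 1, χ = 2 − 2·1 = 0.
F = 0 − V + E = 0 − 68 + 136 = 68.

68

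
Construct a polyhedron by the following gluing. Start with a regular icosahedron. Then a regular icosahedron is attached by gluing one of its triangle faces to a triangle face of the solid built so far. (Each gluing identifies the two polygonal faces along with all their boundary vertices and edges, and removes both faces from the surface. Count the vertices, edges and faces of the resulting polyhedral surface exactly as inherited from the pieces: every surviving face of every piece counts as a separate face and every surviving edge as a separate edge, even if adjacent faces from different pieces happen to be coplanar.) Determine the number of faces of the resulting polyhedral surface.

38

A regular icosahedron: V=12, E=30, F=20.
Attach a regular icosahedron (V=12, E=30, F=20) along a 3-gon: merge 3 vertices and 3 edges, delete both glued faces → V=21, E=57, F=38.
Check: V − E + F = 21 − 57 + 38 = 2.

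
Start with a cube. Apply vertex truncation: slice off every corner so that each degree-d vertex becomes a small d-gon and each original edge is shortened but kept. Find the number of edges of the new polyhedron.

36

The base solid has V = 8, E = 12, F = 6.
Truncation replaces each original edge-end by a new vertex, so V′ = 2E = 24.
Each original edge survives, and each old vertex of degree d contributes d new edges; summing degrees gives Σd = 2E, so E′ = E + 2E = 3E = 36.
Each original face survives and each original vertex becomes one new face: F′ = F + V = 14.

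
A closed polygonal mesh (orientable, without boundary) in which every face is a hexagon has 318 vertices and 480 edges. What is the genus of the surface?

Every face is a hexagon and each edge borders two faces, so 6F = 2·480, giving F = 160.
χ = V − E + F = 318 − 480 + 160 = -2.
For a closed orientable surface χ = 2 − 2g, so g = (2 − (-2))/2 = 2.

2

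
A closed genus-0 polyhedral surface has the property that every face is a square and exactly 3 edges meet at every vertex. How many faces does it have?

6

Each face has 4 edges and each edge borders two faces, so 2E = 4F.
Each vertex has degree 3, so 3V = 2E and hence V = 4F/3.
Euler: V − E + F = 2 ⇒ (4F/3) − (4F/2) + F = 2.
Multiply by 6: (8 − 12 + 6)F = 12, i.e. 2F = 12.
So F = 6, E = 4·6/2 = 12, V = 4·6/3 = 8.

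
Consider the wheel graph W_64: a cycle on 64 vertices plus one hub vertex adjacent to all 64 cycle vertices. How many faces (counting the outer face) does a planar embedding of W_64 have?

W_64 has V = 64 + 1 = 65 vertices and E = 2·64 = 128 edges.
By Euler's formula F = 2 − V + E = 2 − 65 + 128 = 65.

65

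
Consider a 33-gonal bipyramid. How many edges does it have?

A bipyramid over an n-gon has 2n triangular faces and n + 2 vertices: V = 33 + 2 = 35, E = 3·33 = 99, F = 2·33 = 66.

99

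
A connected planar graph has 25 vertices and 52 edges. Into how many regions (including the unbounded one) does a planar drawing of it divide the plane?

29

Euler's formula for a connected plane graph: V − E + F = 2, so F = 2 − 25 + 52 = 29.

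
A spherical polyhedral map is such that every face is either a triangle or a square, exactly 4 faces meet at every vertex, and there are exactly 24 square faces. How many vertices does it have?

30

Let x be the number of triangles; then F = 24 + x.
Edge–face incidences: 2E = 4·24 + 3·x = 96 + 3x.
Every vertex has degree 4, so 4V = 2E.
Euler: V − E + F = 2 ⇒ (2E)/4 − E + (24 + x) = 2.
Multiply by 8: 2·(2E) − 4·(2E) + 8·(24 + x) = 16, i.e. 192 + 8x − 2·(96 + 3x) = 16.
Collecting terms: 2x = 16, so x = 8.
Then 2E = 96 + 3·8 = 120, so E = 60, V = 2E/4 = 30, F = 24 + 8 = 32.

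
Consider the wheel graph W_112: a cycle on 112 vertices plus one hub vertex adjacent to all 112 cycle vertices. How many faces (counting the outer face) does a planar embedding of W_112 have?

W_112 has V = 112 + 1 = 113 vertices and E = 2·112 = 224 edges.
By Euler's formula F = 2 − V + E = 2 − 113 + 224 = 113.

113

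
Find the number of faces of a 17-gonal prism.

A prism on an n-gon has two n-gon bases and n rectangular sides: V = 2·17 = 34, E = 3·17 = 51, F = 17 + 2 = 19.
Check: V − E + F = 34 − 51 + 19 = 2.

19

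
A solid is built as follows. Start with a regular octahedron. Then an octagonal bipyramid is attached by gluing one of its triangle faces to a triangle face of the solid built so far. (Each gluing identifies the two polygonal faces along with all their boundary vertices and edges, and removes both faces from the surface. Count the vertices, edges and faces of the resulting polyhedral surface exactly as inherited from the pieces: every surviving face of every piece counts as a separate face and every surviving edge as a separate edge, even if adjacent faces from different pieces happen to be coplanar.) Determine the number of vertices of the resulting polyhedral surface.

13

A regular octahedron: V=6, E=12, F=8.
Attach an octagonal bipyramid (V=10, E=24, F=16) along a 3-gon: merge 3 vertices and 3 edges, delete both glued faces → V=13, E=33, F=22.
Check: V − E + F = 13 − 33 + 22 = 2.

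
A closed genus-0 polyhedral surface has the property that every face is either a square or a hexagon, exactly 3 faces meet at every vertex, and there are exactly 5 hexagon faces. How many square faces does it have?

6

Let x be the number of squares; then F = 5 + x.
Edge–face incidences: 2E = 6·5 + 4·x = 30 + 4x.
Every vertex has degree 3, so 3V = 2E.
Euler: V − E + F = 2 ⇒ (2E)/3 − E + (5 + x) = 2.
Multiply by 6: 2·(2E) − 3·(2E) + 6·(5 + x) = 12, i.e. 30 + 6x − (30 + 4x) = 12.
Collecting terms: 2x = 12, so x = 6.
Then 2E = 30 + 4·6 = 54, so E = 27, V = 2E/3 = 18, F = 5 + 6 = 11.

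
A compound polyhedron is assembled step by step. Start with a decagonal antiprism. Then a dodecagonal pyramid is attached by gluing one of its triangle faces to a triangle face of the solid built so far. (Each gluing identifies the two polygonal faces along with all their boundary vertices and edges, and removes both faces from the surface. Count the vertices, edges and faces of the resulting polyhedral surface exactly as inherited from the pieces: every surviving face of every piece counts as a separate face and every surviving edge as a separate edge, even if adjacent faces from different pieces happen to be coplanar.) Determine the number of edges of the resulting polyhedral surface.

A decagonal antiprism: V=20, E=40, F=22.
Attach a dodecagonal pyramid (V=13, E=24, F=13) along a 3-gon: merge 3 vertices and 3 edges, delete both glued faces → V=30, E=61, F=33.
Check: V − E + F = 30 − 61 + 33 = 2.

61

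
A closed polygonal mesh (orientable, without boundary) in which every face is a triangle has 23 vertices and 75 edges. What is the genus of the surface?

2

Every face is a triangle and each edge borders two faces, so 3F = 2·75, giving F = 50.
χ = V − E + F = 23 − 75 + 50 = -2.
For a closed orientable surface χ = 2 − 2g, so g = (2 − (-2))/2 = 2.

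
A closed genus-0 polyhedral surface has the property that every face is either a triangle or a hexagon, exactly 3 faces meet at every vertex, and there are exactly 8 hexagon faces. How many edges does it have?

Let x be the number of triangles; then F = 8 + x.
Edge–face incidences: 2E = 6·8 + 3·x = 48 + 3x.
Every vertex has degree 3, so 3V = 2E.
Euler: V − E + F = 2 ⇒ (2E)/3 − E + (8 + x) = 2.
Multiply by 6: 2·(2E) − 3·(2E) + 6·(8 + x) = 12, i.e. 48 + 6x − (48 + 3x) = 12.
Collecting terms: 3x = 12, so x = 4.
Then 2E = 48 + 3·4 = 60, so E = 30, V = 2E/3 = 20, F = 8 + 4 = 12.

30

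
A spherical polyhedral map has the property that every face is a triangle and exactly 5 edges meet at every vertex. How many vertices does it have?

12

Each face has 3 edges and each edge borders two faces, so 2E = 3F.
Each vertex has degree 5, so 5V = 2E and hence V = 3F/5.
Euler: V − E + F = 2 ⇒ (3F/5) − (3F/2) + F = 2.
Multiply by 10: (6 − 15 + 10)F = 20, i.e. 1F = 20.
So F = 20, E = 3·20/2 = 30, V = 3·20/5 = 12.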